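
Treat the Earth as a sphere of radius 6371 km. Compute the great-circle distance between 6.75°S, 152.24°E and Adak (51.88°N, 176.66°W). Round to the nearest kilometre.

Δλ = -176.66 − 152.24 = -328.90°; wrapped into (−180°, 180°]: 31.10°.
Δφ = 51.88 − -6.75 = 58.63°.
a = sin²(Δφ/2) + cos φ₁ · cos φ₂ · sin²(Δλ/2) = 0.283775.
c = 2·atan2(√a, √(1−a)) = 1.12359 rad → d = 6371·c ≈ 7158.38 km.

7158 km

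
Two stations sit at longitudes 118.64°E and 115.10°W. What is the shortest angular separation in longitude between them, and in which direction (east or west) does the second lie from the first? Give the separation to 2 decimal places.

126.26° east

Raw difference: -115.10 − 118.64 = -233.74°.
Normalise into (−180°, 180°]: -233.74° + 360° = 126.26°.
Positive ⇒ the second point lies to the east; separation 126.26°.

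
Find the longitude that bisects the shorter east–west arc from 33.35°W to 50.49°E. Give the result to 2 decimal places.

Signed shortest Δλ from -33.35° to +50.49° is +83.84°.
Midpoint longitude = -33.35° + (+83.84°)/2 = -33.35° + 41.92° = +8.57°.

8.57°E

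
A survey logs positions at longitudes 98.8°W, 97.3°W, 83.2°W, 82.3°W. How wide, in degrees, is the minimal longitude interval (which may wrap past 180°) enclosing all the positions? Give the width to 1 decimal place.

16.5°

Sort the longitudes: -98.8°, -97.3°, -83.2°, -82.3°.
Eastward gaps between consecutive values (wrapping around): 1.5°, 14.1°, 0.9°, 343.5°.
Largest gap = 343.5° ⇒ minimal covering band is its complement: 360° − 343.5° = 16.5°.
Band runs from -98.8° eastward to -82.3°.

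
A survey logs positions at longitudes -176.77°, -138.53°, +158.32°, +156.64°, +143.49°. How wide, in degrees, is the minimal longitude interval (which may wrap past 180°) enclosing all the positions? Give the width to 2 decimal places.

77.98°

Sort the longitudes: -176.77°, -138.53°, +143.49°, +156.64°, +158.32°.
Eastward gaps between consecutive values (wrapping around): 38.24°, 282.02°, 13.15°, 1.68°, 24.91°.
Largest gap = 282.02° ⇒ minimal covering band is its complement: 360° − 282.02° = 77.98°.
Band runs from +143.49° eastward to -138.53°, crossing the antimeridian.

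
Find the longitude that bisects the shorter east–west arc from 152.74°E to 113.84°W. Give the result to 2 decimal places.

160.55°W

Signed shortest Δλ from +152.74° to -113.84° is +93.42°.
Midpoint longitude = +152.74° + (+93.42°)/2 = +152.74° + 46.71° = +199.45°.
Normalise into (−180°, 180°]: -160.55°.
(The naïve average (+152.74 + -113.84)/2 = 19.45° is on the wrong side of the globe.)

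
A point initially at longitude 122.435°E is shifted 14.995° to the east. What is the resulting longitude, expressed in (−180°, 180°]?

Start at +122.435°; shift +14.995° → +137.430°.
+137.430° already lies in (−180°, 180°].

137.430°E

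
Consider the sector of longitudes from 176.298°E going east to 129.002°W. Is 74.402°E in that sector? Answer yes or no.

Band width going east from +176.298° to -129.002°: ((-129.002 − 176.298) mod 360) = 54.700°.
Offset of +74.402° east of the west edge: ((74.402 − 176.298) mod 360) = 258.104°.
258.104° > 54.700° ⇒ outside.

No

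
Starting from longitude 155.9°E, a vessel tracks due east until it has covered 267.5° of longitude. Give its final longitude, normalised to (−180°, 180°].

63.4°E

Start at +155.9°; shift +267.5° → +423.4°.
+423.4° lies outside (−180°, 180°]; subtract 360° → +63.4°.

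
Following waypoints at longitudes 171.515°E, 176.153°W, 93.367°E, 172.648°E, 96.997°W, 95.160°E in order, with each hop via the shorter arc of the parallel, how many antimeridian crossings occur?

4

Leg 1: +171.515° → -176.153°, shortest Δλ = 12.332° (east) — crosses 180°.
Leg 2: -176.153° → +93.367°, shortest Δλ = -90.48° (west) — crosses 180°.
Leg 3: +93.367° → +172.648°, shortest Δλ = 79.281° (east) — does not cross 180°.
Leg 4: +172.648° → -96.997°, shortest Δλ = 90.355° (east) — crosses 180°.
Leg 5: -96.997° → +95.160°, shortest Δλ = -167.843° (west) — crosses 180°.
Total crossings: 4.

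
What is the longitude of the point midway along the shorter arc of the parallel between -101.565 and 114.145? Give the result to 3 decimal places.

Signed shortest Δλ from -101.565° to +114.145° is -144.290°.
Midpoint longitude = -101.565° + (-144.290°)/2 = -101.565° − 72.145° = -173.710°.
(The naïve average (-101.565 + +114.145)/2 = 6.29° is on the wrong side of the globe.)

-173.710°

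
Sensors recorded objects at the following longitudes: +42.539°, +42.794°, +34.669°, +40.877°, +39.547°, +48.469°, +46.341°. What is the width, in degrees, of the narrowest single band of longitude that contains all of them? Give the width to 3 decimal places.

13.800°

Sort the longitudes: +34.669°, +39.547°, +40.877°, +42.539°, +42.794°, +46.341°, +48.469°.
Eastward gaps between consecutive values (wrapping around): 4.878°, 1.330°, 1.662°, 0.255°, 3.547°, 2.128°, 346.200°.
Largest gap = 346.200° ⇒ minimal covering band is its complement: 360° − 346.200° = 13.800°.
Band runs from +34.669° eastward to +48.469°.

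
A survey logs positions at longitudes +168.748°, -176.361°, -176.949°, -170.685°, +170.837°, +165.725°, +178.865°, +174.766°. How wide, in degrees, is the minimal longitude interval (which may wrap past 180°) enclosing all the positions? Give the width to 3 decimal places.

Sort the longitudes: -176.949°, -176.361°, -170.685°, +165.725°, +168.748°, +170.837°, +174.766°, +178.865°.
Eastward gaps between consecutive values (wrapping around): 0.588°, 5.676°, 336.410°, 3.023°, 2.089°, 3.929°, 4.099°, 4.186°.
Largest gap = 336.410° ⇒ minimal covering band is its complement: 360° − 336.410° = 23.590°.
Band runs from +165.725° eastward to -170.685°, crossing the antimeridian.

23.590°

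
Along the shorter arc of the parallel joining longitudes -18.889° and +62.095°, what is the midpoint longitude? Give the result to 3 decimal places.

+21.603°

Signed shortest Δλ from -18.889° to +62.095° is +80.984°.
Midpoint longitude = -18.889° + (+80.984°)/2 = -18.889° + 40.492° = +21.603°.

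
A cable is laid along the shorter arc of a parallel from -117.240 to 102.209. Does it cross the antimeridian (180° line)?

Yes

Naïve |102.209 − -117.240| = 219.449° > 180°, so the shorter arc goes the other way round — across 180°.
Signed shortest Δλ = ((102.209 − -117.240 + 180) mod 360) − 180 = -140.551°.
Going west by 140.551° from -117.240° passes through 180° before reaching +102.209°.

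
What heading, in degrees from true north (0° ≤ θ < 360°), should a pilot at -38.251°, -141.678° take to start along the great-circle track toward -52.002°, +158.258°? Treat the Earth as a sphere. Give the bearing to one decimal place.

Δλ = 158.258 − -141.678 = 299.936°; wrapped into (−180°, 180°]: -60.064°.
θ = atan2( sin Δλ · cos φ₂ , cos φ₁ · sin φ₂ − sin φ₁ · cos φ₂ · cos Δλ )
  = atan2(-0.53350, -0.42864) = -128.780° → normalised to [0°, 360°): 231.220°.

231.2°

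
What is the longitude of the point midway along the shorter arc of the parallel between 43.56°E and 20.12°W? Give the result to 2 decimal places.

Signed shortest Δλ from +43.56° to -20.12° is -63.68°.
Midpoint longitude = +43.56° + (-63.68°)/2 = +43.56° − 31.84° = +11.72°.

11.72°E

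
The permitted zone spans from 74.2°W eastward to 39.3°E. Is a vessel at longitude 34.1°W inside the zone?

Band width going east from -74.2° to +39.3°: ((39.3 − -74.2) mod 360) = 113.5°.
Offset of -34.1° east of the west edge: ((-34.1 − -74.2) mod 360) = 40.1°.
40.1° ≤ 113.5° ⇒ inside.

Yes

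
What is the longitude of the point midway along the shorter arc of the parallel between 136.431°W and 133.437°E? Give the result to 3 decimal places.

Signed shortest Δλ from -136.431° to +133.437° is -90.132°.
Midpoint longitude = -136.431° + (-90.132°)/2 = -136.431° − 45.066° = -181.497°.
Normalise into (−180°, 180°]: +178.503°.
(The naïve average (-136.431 + +133.437)/2 = -1.497° is on the wrong side of the globe.)

178.503°E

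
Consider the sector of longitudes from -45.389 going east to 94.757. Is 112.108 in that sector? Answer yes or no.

No

Band width going east from -45.389° to +94.757°: ((94.757 − -45.389) mod 360) = 140.146°.
Offset of +112.108° east of the west edge: ((112.108 − -45.389) mod 360) = 157.497°.
157.497° > 140.146° ⇒ outside.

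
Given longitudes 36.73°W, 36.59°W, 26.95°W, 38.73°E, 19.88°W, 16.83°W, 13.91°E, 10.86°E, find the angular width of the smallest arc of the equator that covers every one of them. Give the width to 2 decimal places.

75.46°

Sort the longitudes: -36.73°, -36.59°, -26.95°, -19.88°, -16.83°, +10.86°, +13.91°, +38.73°.
Eastward gaps between consecutive values (wrapping around): 0.14°, 9.64°, 7.07°, 3.05°, 27.69°, 3.05°, 24.82°, 284.54°.
Largest gap = 284.54° ⇒ minimal covering band is its complement: 360° − 284.54° = 75.46°.
Band runs from -36.73° eastward to +38.73°.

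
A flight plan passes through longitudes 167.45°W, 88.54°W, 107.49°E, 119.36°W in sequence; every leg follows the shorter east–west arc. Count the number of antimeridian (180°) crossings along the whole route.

2

Leg 1: -167.45° → -88.54°, shortest Δλ = 78.91° (east) — does not cross 180°.
Leg 2: -88.54° → +107.49°, shortest Δλ = -163.97° (west) — crosses 180°.
Leg 3: +107.49° → -119.36°, shortest Δλ = 133.15° (east) — crosses 180°.
Total crossings: 2.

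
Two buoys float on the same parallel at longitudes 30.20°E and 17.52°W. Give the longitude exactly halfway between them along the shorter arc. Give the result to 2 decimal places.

6.34°E

Signed shortest Δλ from +30.20° to -17.52° is -47.72°.
Midpoint longitude = +30.20° + (-47.72°)/2 = +30.20° − 23.86° = +6.34°.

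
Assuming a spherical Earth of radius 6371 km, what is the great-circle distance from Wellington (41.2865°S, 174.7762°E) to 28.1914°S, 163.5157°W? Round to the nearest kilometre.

2449 km

Δλ = -163.5157 − 174.7762 = -338.2919°; wrapped into (−180°, 180°]: 21.7081°.
Δφ = -28.1914 − -41.2865 = 13.0951°.
a = sin²(Δφ/2) + cos φ₁ · cos φ₂ · sin²(Δλ/2) = 0.036487.
c = 2·atan2(√a, √(1−a)) = 0.38439 rad → d = 6371·c ≈ 2448.96 km.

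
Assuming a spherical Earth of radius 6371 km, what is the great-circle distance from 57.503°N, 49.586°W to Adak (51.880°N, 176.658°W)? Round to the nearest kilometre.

Δλ = -176.658 − -49.586 = -127.072°.
Δφ = 51.880 − 57.503 = -5.623°.
a = sin²(Δφ/2) + cos φ₁ · cos φ₂ · sin²(Δλ/2) = 0.268196.
c = 2·atan2(√a, √(1−a)) = 1.08873 rad → d = 6371·c ≈ 6936.32 km.

6936 km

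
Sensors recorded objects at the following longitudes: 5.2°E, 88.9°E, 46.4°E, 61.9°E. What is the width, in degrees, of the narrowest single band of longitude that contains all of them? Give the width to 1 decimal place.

83.7°

Sort the longitudes: +5.2°, +46.4°, +61.9°, +88.9°.
Eastward gaps between consecutive values (wrapping around): 41.2°, 15.5°, 27.0°, 276.3°.
Largest gap = 276.3° ⇒ minimal covering band is its complement: 360° − 276.3° = 83.7°.
Band runs from +5.2° eastward to +88.9°.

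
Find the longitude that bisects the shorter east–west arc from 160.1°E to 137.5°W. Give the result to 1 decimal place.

168.7°W

Signed shortest Δλ from +160.1° to -137.5° is +62.4°.
Midpoint longitude = +160.1° + (+62.4°)/2 = +160.1° + 31.2° = +191.3°.
Normalise into (−180°, 180°]: -168.7°.
(The naïve average (+160.1 + -137.5)/2 = 11.3° is on the wrong side of the globe.)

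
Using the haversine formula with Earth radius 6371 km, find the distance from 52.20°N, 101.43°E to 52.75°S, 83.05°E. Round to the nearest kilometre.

11795 km

Δλ = 83.05 − 101.43 = -18.38°.
Δφ = -52.75 − 52.20 = -104.95°.
a = sin²(Δφ/2) + cos φ₁ · cos φ₂ · sin²(Δλ/2) = 0.638451.
c = 2·atan2(√a, √(1−a)) = 1.85136 rad → d = 6371·c ≈ 11795.04 km.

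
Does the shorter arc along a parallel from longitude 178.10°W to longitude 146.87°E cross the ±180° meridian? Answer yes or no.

Naïve |146.87 − -178.10| = 324.97° > 180°, so the shorter arc goes the other way round — across 180°.
Signed shortest Δλ = ((146.87 − -178.10 + 180) mod 360) − 180 = -35.03°.
Going west by 35.03° from -178.10° passes through 180° before reaching +146.87°.

Yes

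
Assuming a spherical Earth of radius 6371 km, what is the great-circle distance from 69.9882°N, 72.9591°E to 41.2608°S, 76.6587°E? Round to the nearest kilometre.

12374 km

Δλ = 76.6587 − 72.9591 = 3.6996°.
Δφ = -41.2608 − 69.9882 = -111.2490°.
a = sin²(Δφ/2) + cos φ₁ · cos φ₂ · sin²(Δλ/2) = 0.681479.
c = 2·atan2(√a, √(1−a)) = 1.94224 rad → d = 6371·c ≈ 12373.99 km.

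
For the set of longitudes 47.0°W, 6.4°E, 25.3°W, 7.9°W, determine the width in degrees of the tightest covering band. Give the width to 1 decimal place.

Sort the longitudes: -47.0°, -25.3°, -7.9°, +6.4°.
Eastward gaps between consecutive values (wrapping around): 21.7°, 17.4°, 14.3°, 306.6°.
Largest gap = 306.6° ⇒ minimal covering band is its complement: 360° − 306.6° = 53.4°.
Band runs from -47.0° eastward to +6.4°.

53.4°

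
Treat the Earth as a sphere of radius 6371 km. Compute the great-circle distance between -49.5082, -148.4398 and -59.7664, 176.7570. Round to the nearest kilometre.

Δλ = 176.7570 − -148.4398 = 325.1968°; wrapped into (−180°, 180°]: -34.8032°.
Δφ = -59.7664 − -49.5082 = -10.2582°.
a = sin²(Δφ/2) + cos φ₁ · cos φ₂ · sin²(Δλ/2) = 0.037236.
c = 2·atan2(√a, √(1−a)) = 0.38837 rad → d = 6371·c ≈ 2474.30 km.

2474 km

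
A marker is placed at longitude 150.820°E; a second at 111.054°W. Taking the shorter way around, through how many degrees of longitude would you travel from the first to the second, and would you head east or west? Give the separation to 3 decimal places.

Raw difference: -111.054 − 150.820 = -261.874°.
Normalise into (−180°, 180°]: -261.874° + 360° = 98.126°.
Positive ⇒ the second point lies to the east; separation 98.126°.

98.126° east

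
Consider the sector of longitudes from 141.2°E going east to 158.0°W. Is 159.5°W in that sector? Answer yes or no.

Yes

Band width going east from +141.2° to -158.0°: ((-158.0 − 141.2) mod 360) = 60.8°.
Offset of -159.5° east of the west edge: ((-159.5 − 141.2) mod 360) = 59.3°.
59.3° ≤ 60.8° ⇒ inside.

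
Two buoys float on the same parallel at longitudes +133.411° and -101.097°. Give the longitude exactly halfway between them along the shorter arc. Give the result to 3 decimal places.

Signed shortest Δλ from +133.411° to -101.097° is +125.492°.
Midpoint longitude = +133.411° + (+125.492°)/2 = +133.411° + 62.746° = +196.157°.
Normalise into (−180°, 180°]: -163.843°.
(The naïve average (+133.411 + -101.097)/2 = 16.157° is on the wrong side of the globe.)

-163.843°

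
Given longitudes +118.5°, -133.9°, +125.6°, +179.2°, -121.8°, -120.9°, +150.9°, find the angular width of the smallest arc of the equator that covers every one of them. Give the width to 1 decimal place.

120.6°

Sort the longitudes: -133.9°, -121.8°, -120.9°, +118.5°, +125.6°, +150.9°, +179.2°.
Eastward gaps between consecutive values (wrapping around): 12.1°, 0.9°, 239.4°, 7.1°, 25.3°, 28.3°, 46.9°.
Largest gap = 239.4° ⇒ minimal covering band is its complement: 360° − 239.4° = 120.6°.
Band runs from +118.5° eastward to -120.9°, crossing the antimeridian.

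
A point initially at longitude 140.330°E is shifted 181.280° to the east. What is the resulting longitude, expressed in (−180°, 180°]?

38.390°W

Start at +140.330°; shift +181.280° → +321.610°.
+321.610° lies outside (−180°, 180°]; subtract 360° → -38.390°.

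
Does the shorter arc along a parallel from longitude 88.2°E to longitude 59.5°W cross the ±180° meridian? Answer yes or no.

Signed shortest Δλ = ((-59.5 − 88.2 + 180) mod 360) − 180 = -147.7°.
Going west by 147.7° from +88.2° reaches -59.5° without touching 180°.

No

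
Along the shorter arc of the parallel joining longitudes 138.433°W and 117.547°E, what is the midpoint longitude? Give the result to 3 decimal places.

Signed shortest Δλ from -138.433° to +117.547° is -104.020°.
Midpoint longitude = -138.433° + (-104.020°)/2 = -138.433° − 52.010° = -190.443°.
Normalise into (−180°, 180°]: +169.557°.
(The naïve average (-138.433 + +117.547)/2 = -10.443° is on the wrong side of the globe.)

169.557°E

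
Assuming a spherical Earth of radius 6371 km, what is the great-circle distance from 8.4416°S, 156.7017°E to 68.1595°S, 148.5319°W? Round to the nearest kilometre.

7739 km

Δλ = -148.5319 − 156.7017 = -305.2336°; wrapped into (−180°, 180°]: 54.7664°.
Δφ = -68.1595 − -8.4416 = -59.7179°.
a = sin²(Δφ/2) + cos φ₁ · cos φ₂ · sin²(Δλ/2) = 0.325718.
c = 2·atan2(√a, √(1−a)) = 1.21476 rad → d = 6371·c ≈ 7739.22 km.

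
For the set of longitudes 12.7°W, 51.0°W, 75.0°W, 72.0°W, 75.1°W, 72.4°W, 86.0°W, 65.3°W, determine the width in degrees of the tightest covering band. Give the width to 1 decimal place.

Sort the longitudes: -86.0°, -75.1°, -75.0°, -72.4°, -72.0°, -65.3°, -51.0°, -12.7°.
Eastward gaps between consecutive values (wrapping around): 10.9°, 0.1°, 2.6°, 0.4°, 6.7°, 14.3°, 38.3°, 286.7°.
Largest gap = 286.7° ⇒ minimal covering band is its complement: 360° − 286.7° = 73.3°.
Band runs from -86.0° eastward to -12.7°.

73.3°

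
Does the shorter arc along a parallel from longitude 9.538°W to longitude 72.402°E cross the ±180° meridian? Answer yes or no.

Signed shortest Δλ = ((72.402 − -9.538 + 180) mod 360) − 180 = 81.94°.
Going east by 81.94° from -9.538° reaches +72.402° without touching 180°.

No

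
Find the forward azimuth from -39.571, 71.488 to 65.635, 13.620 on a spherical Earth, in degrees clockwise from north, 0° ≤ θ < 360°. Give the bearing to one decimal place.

Δλ = 13.620 − 71.488 = -57.868°.
θ = atan2( sin Δλ · cos φ₂ , cos φ₁ · sin φ₂ − sin φ₁ · cos φ₂ · cos Δλ )
  = atan2(-0.34936, 0.84196) = -22.535° → normalised to [0°, 360°): 337.465°.

337.5°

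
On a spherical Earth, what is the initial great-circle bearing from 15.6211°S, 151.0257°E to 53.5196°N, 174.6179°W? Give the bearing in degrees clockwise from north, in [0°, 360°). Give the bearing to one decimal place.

Δλ = -174.6179 − 151.0257 = -325.6436°; wrapped into (−180°, 180°]: 34.3564°.
θ = atan2( sin Δλ · cos φ₂ , cos φ₁ · sin φ₂ − sin φ₁ · cos φ₂ · cos Δλ )
  = atan2(0.33553, 0.90653) = 20.311° → normalised to [0°, 360°): 20.311°.

20.3°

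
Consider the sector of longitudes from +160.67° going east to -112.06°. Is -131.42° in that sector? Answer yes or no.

Yes

Band width going east from +160.67° to -112.06°: ((-112.06 − 160.67) mod 360) = 87.27°.
Offset of -131.42° east of the west edge: ((-131.42 − 160.67) mod 360) = 67.91°.
67.91° ≤ 87.27° ⇒ inside.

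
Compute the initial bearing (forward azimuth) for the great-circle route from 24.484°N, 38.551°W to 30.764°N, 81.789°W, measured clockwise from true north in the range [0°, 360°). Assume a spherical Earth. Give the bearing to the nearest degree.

289°

Δλ = -81.789 − -38.551 = -43.238°.
θ = atan2( sin Δλ · cos φ₂ , cos φ₁ · sin φ₂ − sin φ₁ · cos φ₂ · cos Δλ )
  = atan2(-0.58863, 0.20607) = -70.706° → normalised to [0°, 360°): 289.294°.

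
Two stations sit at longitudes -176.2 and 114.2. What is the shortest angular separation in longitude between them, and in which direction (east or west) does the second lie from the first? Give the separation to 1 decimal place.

Raw difference: 114.2 − -176.2 = 290.4°.
Normalise into (−180°, 180°]: 290.4° − 360° = -69.6°.
Negative ⇒ the second point lies to the west; separation 69.6°.

69.6° west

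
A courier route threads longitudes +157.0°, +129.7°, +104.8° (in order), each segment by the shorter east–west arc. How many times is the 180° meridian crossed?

0

Leg 1: +157.0° → +129.7°, shortest Δλ = -27.3° (west) — does not cross 180°.
Leg 2: +129.7° → +104.8°, shortest Δλ = -24.9° (west) — does not cross 180°.
Total crossings: 0.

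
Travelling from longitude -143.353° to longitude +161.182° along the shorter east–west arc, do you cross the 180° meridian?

Naïve |161.182 − -143.353| = 304.535° > 180°, so the shorter arc goes the other way round — across 180°.
Signed shortest Δλ = ((161.182 − -143.353 + 180) mod 360) − 180 = -55.465°.
Going west by 55.465° from -143.353° passes through 180° before reaching +161.182°.

Yes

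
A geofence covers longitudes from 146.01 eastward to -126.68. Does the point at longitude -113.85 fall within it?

No

Band width going east from +146.01° to -126.68°: ((-126.68 − 146.01) mod 360) = 87.31°.
Offset of -113.85° east of the west edge: ((-113.85 − 146.01) mod 360) = 100.14°.
100.14° > 87.31° ⇒ outside.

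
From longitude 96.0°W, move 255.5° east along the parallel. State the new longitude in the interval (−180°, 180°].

159.5°E

Start at -96.0°; shift +255.5° → +159.5°.
+159.5° already lies in (−180°, 180°].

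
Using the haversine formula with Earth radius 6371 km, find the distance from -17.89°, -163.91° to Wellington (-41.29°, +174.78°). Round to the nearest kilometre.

Δλ = 174.78 − -163.91 = 338.69°; wrapped into (−180°, 180°]: -21.31°.
Δφ = -41.29 − -17.89 = -23.40°.
a = sin²(Δφ/2) + cos φ₁ · cos φ₂ · sin²(Δλ/2) = 0.065567.
c = 2·atan2(√a, √(1−a)) = 0.51789 rad → d = 6371·c ≈ 3299.48 km.

3299 km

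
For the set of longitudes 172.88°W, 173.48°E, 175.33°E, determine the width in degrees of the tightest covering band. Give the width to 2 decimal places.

Sort the longitudes: -172.88°, +173.48°, +175.33°.
Eastward gaps between consecutive values (wrapping around): 346.36°, 1.85°, 11.79°.
Largest gap = 346.36° ⇒ minimal covering band is its complement: 360° − 346.36° = 13.64°.
Band runs from +173.48° eastward to -172.88°, crossing the antimeridian.

13.64°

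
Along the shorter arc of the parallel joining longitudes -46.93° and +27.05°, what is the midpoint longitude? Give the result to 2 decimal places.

Signed shortest Δλ from -46.93° to +27.05° is +73.98°.
Midpoint longitude = -46.93° + (+73.98°)/2 = -46.93° + 36.99° = -9.94°.

-9.94°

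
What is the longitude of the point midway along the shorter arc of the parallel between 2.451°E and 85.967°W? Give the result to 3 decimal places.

Signed shortest Δλ from +2.451° to -85.967° is -88.418°.
Midpoint longitude = +2.451° + (-88.418°)/2 = +2.451° − 44.209° = -41.758°.

41.758°W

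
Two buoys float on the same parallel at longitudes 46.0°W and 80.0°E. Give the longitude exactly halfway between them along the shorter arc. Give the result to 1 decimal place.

17.0°E

Signed shortest Δλ from -46.0° to +80.0° is +126.0°.
Midpoint longitude = -46.0° + (+126.0°)/2 = -46.0° + 63.0° = +17.0°.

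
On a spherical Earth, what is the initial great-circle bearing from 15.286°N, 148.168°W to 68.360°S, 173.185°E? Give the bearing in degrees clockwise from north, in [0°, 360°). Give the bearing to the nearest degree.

193°

Δλ = 173.185 − -148.168 = 321.353°; wrapped into (−180°, 180°]: -38.647°.
θ = atan2( sin Δλ · cos φ₂ , cos φ₁ · sin φ₂ − sin φ₁ · cos φ₂ · cos Δλ )
  = atan2(-0.23031, -0.97257) = -166.678° → normalised to [0°, 360°): 193.322°.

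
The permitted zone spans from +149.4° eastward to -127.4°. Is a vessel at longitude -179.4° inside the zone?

Band width going east from +149.4° to -127.4°: ((-127.4 − 149.4) mod 360) = 83.2°.
Offset of -179.4° east of the west edge: ((-179.4 − 149.4) mod 360) = 31.2°.
31.2° ≤ 83.2° ⇒ inside.

Yes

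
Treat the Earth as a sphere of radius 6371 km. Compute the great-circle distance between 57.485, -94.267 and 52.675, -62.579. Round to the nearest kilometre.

Δλ = -62.579 − -94.267 = 31.688°.
Δφ = 52.675 − 57.485 = -4.810°.
a = sin²(Δφ/2) + cos φ₁ · cos φ₂ · sin²(Δλ/2) = 0.026055.
c = 2·atan2(√a, √(1−a)) = 0.32425 rad → d = 6371·c ≈ 2065.78 km.

2066 km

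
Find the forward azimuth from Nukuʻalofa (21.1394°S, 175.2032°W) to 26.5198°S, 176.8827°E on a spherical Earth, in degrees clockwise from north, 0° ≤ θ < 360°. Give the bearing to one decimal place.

Δλ = 176.8827 − -175.2032 = 352.0859°; wrapped into (−180°, 180°]: -7.9141°.
θ = atan2( sin Δλ · cos φ₂ , cos φ₁ · sin φ₂ − sin φ₁ · cos φ₂ · cos Δλ )
  = atan2(-0.12320, -0.09684) = -128.169° → normalised to [0°, 360°): 231.831°.

231.8°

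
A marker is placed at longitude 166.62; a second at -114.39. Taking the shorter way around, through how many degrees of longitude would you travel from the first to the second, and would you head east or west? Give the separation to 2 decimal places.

Raw difference: -114.39 − 166.62 = -281.01°.
Normalise into (−180°, 180°]: -281.01° + 360° = 78.99°.
Positive ⇒ the second point lies to the east; separation 78.99°.

78.99° east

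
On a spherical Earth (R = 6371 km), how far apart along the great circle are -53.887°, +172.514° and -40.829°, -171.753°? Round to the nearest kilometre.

1866 km

Δλ = -171.753 − 172.514 = -344.267°; wrapped into (−180°, 180°]: 15.733°.
Δφ = -40.829 − -53.887 = 13.058°.
a = sin²(Δφ/2) + cos φ₁ · cos φ₂ · sin²(Δλ/2) = 0.021283.
c = 2·atan2(√a, √(1−a)) = 0.29282 rad → d = 6371·c ≈ 1865.54 km.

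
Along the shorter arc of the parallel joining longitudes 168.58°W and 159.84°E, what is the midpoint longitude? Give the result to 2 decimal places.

175.63°E

Signed shortest Δλ from -168.58° to +159.84° is -31.58°.
Midpoint longitude = -168.58° + (-31.58°)/2 = -168.58° − 15.79° = -184.37°.
Normalise into (−180°, 180°]: +175.63°.
(The naïve average (-168.58 + +159.84)/2 = -4.37° is on the wrong side of the globe.)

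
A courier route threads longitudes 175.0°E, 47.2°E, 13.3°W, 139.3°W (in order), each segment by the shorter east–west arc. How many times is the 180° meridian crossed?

Leg 1: +175.0° → +47.2°, shortest Δλ = -127.8° (west) — does not cross 180°.
Leg 2: +47.2° → -13.3°, shortest Δλ = -60.5° (west) — does not cross 180°.
Leg 3: -13.3° → -139.3°, shortest Δλ = -126.0° (west) — does not cross 180°.
Total crossings: 0.

0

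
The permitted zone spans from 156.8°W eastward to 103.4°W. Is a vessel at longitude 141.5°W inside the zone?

Yes

Band width going east from -156.8° to -103.4°: ((-103.4 − -156.8) mod 360) = 53.4°.
Offset of -141.5° east of the west edge: ((-141.5 − -156.8) mod 360) = 15.3°.
15.3° ≤ 53.4° ⇒ inside.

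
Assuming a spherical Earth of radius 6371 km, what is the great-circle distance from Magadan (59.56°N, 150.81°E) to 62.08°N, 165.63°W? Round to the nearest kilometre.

2333 km

Δλ = -165.63 − 150.81 = -316.44°; wrapped into (−180°, 180°]: 43.56°.
Δφ = 62.08 − 59.56 = 2.52°.
a = sin²(Δφ/2) + cos φ₁ · cos φ₂ · sin²(Δλ/2) = 0.033143.
c = 2·atan2(√a, √(1−a)) = 0.36615 rad → d = 6371·c ≈ 2332.73 km.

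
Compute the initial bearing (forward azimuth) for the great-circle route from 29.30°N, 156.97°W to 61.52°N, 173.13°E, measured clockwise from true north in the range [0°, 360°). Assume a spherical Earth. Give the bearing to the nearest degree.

337°

Δλ = 173.13 − -156.97 = 330.10°; wrapped into (−180°, 180°]: -29.90°.
θ = atan2( sin Δλ · cos φ₂ , cos φ₁ · sin φ₂ − sin φ₁ · cos φ₂ · cos Δλ )
  = atan2(-0.23770, 0.56423) = -22.845° → normalised to [0°, 360°): 337.155°.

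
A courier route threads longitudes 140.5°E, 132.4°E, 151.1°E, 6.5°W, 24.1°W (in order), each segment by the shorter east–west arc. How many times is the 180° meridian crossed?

0

Leg 1: +140.5° → +132.4°, shortest Δλ = -8.1° (west) — does not cross 180°.
Leg 2: +132.4° → +151.1°, shortest Δλ = 18.7° (east) — does not cross 180°.
Leg 3: +151.1° → -6.5°, shortest Δλ = -157.6° (west) — does not cross 180°.
Leg 4: -6.5° → -24.1°, shortest Δλ = -17.6° (west) — does not cross 180°.
Total crossings: 0.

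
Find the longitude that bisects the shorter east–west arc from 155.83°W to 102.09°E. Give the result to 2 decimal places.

Signed shortest Δλ from -155.83° to +102.09° is -102.08°.
Midpoint longitude = -155.83° + (-102.08°)/2 = -155.83° − 51.04° = -206.87°.
Normalise into (−180°, 180°]: +153.13°.
(The naïve average (-155.83 + +102.09)/2 = -26.87° is on the wrong side of the globe.)

153.13°E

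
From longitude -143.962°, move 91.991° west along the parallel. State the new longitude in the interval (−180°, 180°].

Start at -143.962°; shift −91.991° → -235.953°.
-235.953° lies outside (−180°, 180°]; add 360° → +124.047°.

+124.047°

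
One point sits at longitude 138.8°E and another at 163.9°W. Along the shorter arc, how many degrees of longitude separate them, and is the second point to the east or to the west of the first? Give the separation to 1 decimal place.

Raw difference: -163.9 − 138.8 = -302.7°.
Normalise into (−180°, 180°]: -302.7° + 360° = 57.3°.
Positive ⇒ the second point lies to the east; separation 57.3°.

57.3° east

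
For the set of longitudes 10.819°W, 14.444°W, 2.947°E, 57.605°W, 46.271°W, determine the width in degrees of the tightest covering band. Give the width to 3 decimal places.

60.552°

Sort the longitudes: -57.605°, -46.271°, -14.444°, -10.819°, +2.947°.
Eastward gaps between consecutive values (wrapping around): 11.334°, 31.827°, 3.625°, 13.766°, 299.448°.
Largest gap = 299.448° ⇒ minimal covering band is its complement: 360° − 299.448° = 60.552°.
Band runs from -57.605° eastward to +2.947°.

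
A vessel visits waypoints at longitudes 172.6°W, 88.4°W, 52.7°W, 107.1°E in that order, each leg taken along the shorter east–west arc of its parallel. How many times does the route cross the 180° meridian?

0

Leg 1: -172.6° → -88.4°, shortest Δλ = 84.2° (east) — does not cross 180°.
Leg 2: -88.4° → -52.7°, shortest Δλ = 35.7° (east) — does not cross 180°.
Leg 3: -52.7° → +107.1°, shortest Δλ = 159.8° (east) — does not cross 180°.
Total crossings: 0.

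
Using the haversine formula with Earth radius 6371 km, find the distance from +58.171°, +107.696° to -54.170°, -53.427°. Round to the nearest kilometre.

18770 km

Δλ = -53.427 − 107.696 = -161.123°.
Δφ = -54.170 − 58.171 = -112.341°.
a = sin²(Δφ/2) + cos φ₁ · cos φ₂ · sin²(Δλ/2) = 0.990479.
c = 2·atan2(√a, √(1−a)) = 2.94613 rad → d = 6371·c ≈ 18769.81 km.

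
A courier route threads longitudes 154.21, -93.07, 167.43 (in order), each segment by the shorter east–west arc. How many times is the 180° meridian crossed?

2

Leg 1: +154.21° → -93.07°, shortest Δλ = 112.72° (east) — crosses 180°.
Leg 2: -93.07° → +167.43°, shortest Δλ = -99.5° (west) — crosses 180°.
Total crossings: 2.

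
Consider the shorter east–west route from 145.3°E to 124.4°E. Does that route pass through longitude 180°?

No

Signed shortest Δλ = ((124.4 − 145.3 + 180) mod 360) − 180 = -20.9°.
Going west by 20.9° from +145.3° reaches +124.4° without touching 180°.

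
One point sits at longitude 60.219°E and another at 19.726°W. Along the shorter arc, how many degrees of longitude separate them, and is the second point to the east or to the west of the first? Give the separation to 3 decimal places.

Raw difference: -19.726 − 60.219 = -79.945°.
Normalise into (−180°, 180°]: -79.945° stays -79.945°.
Negative ⇒ the second point lies to the west; separation 79.945°.

79.945° west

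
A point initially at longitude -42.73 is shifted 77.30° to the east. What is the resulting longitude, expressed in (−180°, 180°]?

Start at -42.73°; shift +77.30° → +34.57°.
+34.57° already lies in (−180°, 180°].

+34.57°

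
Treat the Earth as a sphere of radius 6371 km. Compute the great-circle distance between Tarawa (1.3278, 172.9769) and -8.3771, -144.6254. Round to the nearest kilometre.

4822 km

Δλ = -144.6254 − 172.9769 = -317.6023°; wrapped into (−180°, 180°]: 42.3977°.
Δφ = -8.3771 − 1.3278 = -9.7049°.
a = sin²(Δφ/2) + cos φ₁ · cos φ₂ · sin²(Δλ/2) = 0.136484.
c = 2·atan2(√a, √(1−a)) = 0.75681 rad → d = 6371·c ≈ 4821.63 km.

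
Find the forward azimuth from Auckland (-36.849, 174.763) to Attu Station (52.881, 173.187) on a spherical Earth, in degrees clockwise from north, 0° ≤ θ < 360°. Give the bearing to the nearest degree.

359°

Δλ = 173.187 − 174.763 = -1.576°.
θ = atan2( sin Δλ · cos φ₂ , cos φ₁ · sin φ₂ − sin φ₁ · cos φ₂ · cos Δλ )
  = atan2(-0.01660, 0.99985) = -0.951° → normalised to [0°, 360°): 359.049°.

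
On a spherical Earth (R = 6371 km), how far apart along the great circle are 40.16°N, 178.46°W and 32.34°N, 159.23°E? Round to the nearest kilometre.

2174 km

Δλ = 159.23 − -178.46 = 337.69°; wrapped into (−180°, 180°]: -22.31°.
Δφ = 32.34 − 40.16 = -7.82°.
a = sin²(Δφ/2) + cos φ₁ · cos φ₂ · sin²(Δλ/2) = 0.028817.
c = 2·atan2(√a, √(1−a)) = 0.34117 rad → d = 6371·c ≈ 2173.57 km.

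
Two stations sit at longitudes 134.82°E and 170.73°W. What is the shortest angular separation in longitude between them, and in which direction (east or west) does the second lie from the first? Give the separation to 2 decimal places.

54.45° east

Raw difference: -170.73 − 134.82 = -305.55°.
Normalise into (−180°, 180°]: -305.55° + 360° = 54.45°.
Positive ⇒ the second point lies to the east; separation 54.45°.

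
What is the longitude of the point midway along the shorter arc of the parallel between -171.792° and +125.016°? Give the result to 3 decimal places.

+156.612°

Signed shortest Δλ from -171.792° to +125.016° is -63.192°.
Midpoint longitude = -171.792° + (-63.192°)/2 = -171.792° − 31.596° = -203.388°.
Normalise into (−180°, 180°]: +156.612°.
(The naïve average (-171.792 + +125.016)/2 = -23.388° is on the wrong side of the globe.)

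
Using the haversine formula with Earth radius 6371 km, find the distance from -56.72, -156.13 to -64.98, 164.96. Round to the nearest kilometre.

2253 km

Δλ = 164.96 − -156.13 = 321.09°; wrapped into (−180°, 180°]: -38.91°.
Δφ = -64.98 − -56.72 = -8.26°.
a = sin²(Δφ/2) + cos φ₁ · cos φ₂ · sin²(Δλ/2) = 0.030932.
c = 2·atan2(√a, √(1−a)) = 0.35359 rad → d = 6371·c ≈ 2252.71 km.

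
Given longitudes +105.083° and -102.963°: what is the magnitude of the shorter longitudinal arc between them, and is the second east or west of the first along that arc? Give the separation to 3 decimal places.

Raw difference: -102.963 − 105.083 = -208.046°.
Normalise into (−180°, 180°]: -208.046° + 360° = 151.954°.
Positive ⇒ the second point lies to the east; separation 151.954°.

151.954° east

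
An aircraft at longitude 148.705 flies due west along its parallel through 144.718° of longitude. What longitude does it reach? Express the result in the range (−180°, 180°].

+3.987°

Start at +148.705°; shift −144.718° → +3.987°.
+3.987° already lies in (−180°, 180°].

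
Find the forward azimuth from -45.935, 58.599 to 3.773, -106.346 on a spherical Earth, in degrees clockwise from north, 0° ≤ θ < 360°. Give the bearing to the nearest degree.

Δλ = -106.346 − 58.599 = -164.945°.
θ = atan2( sin Δλ · cos φ₂ , cos φ₁ · sin φ₂ − sin φ₁ · cos φ₂ · cos Δλ )
  = atan2(-0.25918, -0.64662) = -158.158° → normalised to [0°, 360°): 201.842°.

202°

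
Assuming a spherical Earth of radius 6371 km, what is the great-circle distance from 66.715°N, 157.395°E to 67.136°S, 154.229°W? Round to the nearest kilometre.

15356 km

Δλ = -154.229 − 157.395 = -311.624°; wrapped into (−180°, 180°]: 48.376°.
Δφ = -67.136 − 66.715 = -133.851°.
a = sin²(Δφ/2) + cos φ₁ · cos φ₂ · sin²(Δλ/2) = 0.872178.
c = 2·atan2(√a, √(1−a)) = 2.41037 rad → d = 6371·c ≈ 15356.44 km.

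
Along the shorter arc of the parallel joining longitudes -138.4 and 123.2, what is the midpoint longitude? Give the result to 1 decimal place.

+172.4°

Signed shortest Δλ from -138.4° to +123.2° is -98.4°.
Midpoint longitude = -138.4° + (-98.4°)/2 = -138.4° − 49.2° = -187.6°.
Normalise into (−180°, 180°]: +172.4°.
(The naïve average (-138.4 + +123.2)/2 = -7.6° is on the wrong side of the globe.)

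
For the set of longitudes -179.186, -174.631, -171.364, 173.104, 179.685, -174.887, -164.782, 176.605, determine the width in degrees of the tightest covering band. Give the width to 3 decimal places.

Sort the longitudes: -179.186°, -174.887°, -174.631°, -171.364°, -164.782°, +173.104°, +176.605°, +179.685°.
Eastward gaps between consecutive values (wrapping around): 4.299°, 0.256°, 3.267°, 6.582°, 337.886°, 3.501°, 3.080°, 1.129°.
Largest gap = 337.886° ⇒ minimal covering band is its complement: 360° − 337.886° = 22.114°.
Band runs from +173.104° eastward to -164.782°, crossing the antimeridian.

22.114°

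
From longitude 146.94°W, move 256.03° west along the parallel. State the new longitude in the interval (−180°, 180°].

Start at -146.94°; shift −256.03° → -402.97°.
-402.97° lies outside (−180°, 180°]; add 360° → -42.97°.

42.97°W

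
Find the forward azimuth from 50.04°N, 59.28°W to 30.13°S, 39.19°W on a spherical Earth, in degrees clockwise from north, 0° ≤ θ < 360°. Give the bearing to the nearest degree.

163°

Δλ = -39.19 − -59.28 = 20.09°.
θ = atan2( sin Δλ · cos φ₂ , cos φ₁ · sin φ₂ − sin φ₁ · cos φ₂ · cos Δλ )
  = atan2(0.29709, -0.94498) = 162.548° → normalised to [0°, 360°): 162.548°.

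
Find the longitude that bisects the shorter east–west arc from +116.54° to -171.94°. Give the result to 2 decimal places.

Signed shortest Δλ from +116.54° to -171.94° is +71.52°.
Midpoint longitude = +116.54° + (+71.52°)/2 = +116.54° + 35.76° = +152.30°.
(The naïve average (+116.54 + -171.94)/2 = -27.7° is on the wrong side of the globe.)

+152.30°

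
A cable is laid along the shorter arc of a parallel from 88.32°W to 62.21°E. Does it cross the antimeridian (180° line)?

No

Signed shortest Δλ = ((62.21 − -88.32 + 180) mod 360) − 180 = 150.53°.
Going east by 150.53° from -88.32° reaches +62.21° without touching 180°.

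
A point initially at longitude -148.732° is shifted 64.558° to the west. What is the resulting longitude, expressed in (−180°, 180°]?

+146.710°

Start at -148.732°; shift −64.558° → -213.290°.
-213.290° lies outside (−180°, 180°]; add 360° → +146.710°.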